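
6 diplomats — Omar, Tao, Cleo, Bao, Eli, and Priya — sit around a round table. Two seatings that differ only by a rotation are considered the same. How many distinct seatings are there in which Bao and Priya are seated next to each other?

48

Glue Bao and Priya into a block (2 internal orders). Seating 5 units around a circle gives (4)! arrangements.
So 2 × (4)! = 2 × 24 = 48.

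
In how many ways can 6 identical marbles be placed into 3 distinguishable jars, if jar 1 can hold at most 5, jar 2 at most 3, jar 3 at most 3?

15

Without the upper bounds there are C(8,2) = 28 ways to split 6 among 3 jars.
Subtract solutions that violate a single cap (substitute x_i' = x_i − (cap_i+1)): x_1 ≥ 6 gives C(2,2) = 1; x_2 ≥ 4 gives C(4,2) = 6; x_3 ≥ 4 gives C(4,2) = 6. Together 13.
No two caps can be exceeded simultaneously, so the pair terms are all 0.
By inclusion–exclusion the count is 28 − 13 + 0 = 15.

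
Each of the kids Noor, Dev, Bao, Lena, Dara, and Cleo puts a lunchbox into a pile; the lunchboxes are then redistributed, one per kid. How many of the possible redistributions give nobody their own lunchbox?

Let Aᵢ be the assignments in which kid i gets their own lunchbox. We want the size of the complement of A₁∪…∪A_6.
By inclusion–exclusion this is Σ_{j=0}^{6} (−1)^j C(6,j)·(6−j)!.
Computing: 720 − 720 + 360 − 120 + 30 − 6 + 1 = 265.

265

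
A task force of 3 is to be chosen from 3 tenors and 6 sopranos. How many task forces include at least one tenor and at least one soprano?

63

With no constraint there are C(9,3) = 84 possible selections.
Subtract selections that omit an entire group: no tenors → C(6,3) = 20; no sopranos → C(3,3) = 1.
Both groups omitted at once is impossible, so 84 − 21 = 63.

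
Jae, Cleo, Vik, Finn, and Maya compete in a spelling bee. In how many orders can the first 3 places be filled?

60

This is an ordered selection of 3 from 5: P(5,3).
That gives 5 × 4 × 3 = 60.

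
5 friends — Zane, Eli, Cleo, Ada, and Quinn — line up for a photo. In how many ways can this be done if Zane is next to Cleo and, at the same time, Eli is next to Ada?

24

Treat {Zane,Cleo} as one block (2 orders) and {Eli,Ada} as another (2 orders).
That leaves 3 units to arrange: 2 × 2 × 3! = 4 × 6 = 24.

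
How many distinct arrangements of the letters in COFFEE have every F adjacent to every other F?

60

Treat the 2 copies of F as a single block. The multiset to arrange is then {FF, C, E, E, O}, 5 items in all.
That gives (5)!/(2!) = 60 arrangements.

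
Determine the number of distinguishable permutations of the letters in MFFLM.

30

Letter multiplicities in MFFLM: F×2, L×1, M×2.
Dividing 5! = 120 by 2!·2! = 4 for the repeated letters gives 30.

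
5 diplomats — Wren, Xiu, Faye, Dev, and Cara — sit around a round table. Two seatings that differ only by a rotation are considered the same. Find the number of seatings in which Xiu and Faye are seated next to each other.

Treat {Xiu, Faye} as one unit (2 internal orders) and seat the resulting 4 units around the table: (3)! circular arrangements.
So 2 × (3)! = 2 × 6 = 12.

12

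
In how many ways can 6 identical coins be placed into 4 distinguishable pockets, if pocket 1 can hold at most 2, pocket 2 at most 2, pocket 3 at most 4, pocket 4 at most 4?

37

Without the upper bounds there are C(9,3) = 84 ways to split 6 among 4 pockets.
Subtract solutions that violate a single cap (substitute x_i' = x_i − (cap_i+1)): x_1 ≥ 3 gives C(6,3) = 20; x_2 ≥ 3 gives C(6,3) = 20; x_3 ≥ 5 gives C(4,3) = 4; x_4 ≥ 5 gives C(4,3) = 4. Together 48.
Add back pairs where two caps are both exceeded: 1 + 0 + 0 + 0 + 0 + 0 = 1.
By inclusion–exclusion the count is 84 − 48 + 1 = 37.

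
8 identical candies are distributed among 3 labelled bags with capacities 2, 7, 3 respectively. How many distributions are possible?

Without the upper bounds there are C(10,2) = 45 ways to split 8 among 3 bags.
Subtract solutions that violate a single cap (substitute x_i' = x_i − (cap_i+1)): x_1 ≥ 3 gives C(7,2) = 21; x_2 ≥ 8 gives C(2,2) = 1; x_3 ≥ 4 gives C(6,2) = 15. Together 37.
Add back pairs where two caps are both exceeded: 0 + 3 + 0 = 3.
By inclusion–exclusion the count is 45 − 37 + 3 = 11.

11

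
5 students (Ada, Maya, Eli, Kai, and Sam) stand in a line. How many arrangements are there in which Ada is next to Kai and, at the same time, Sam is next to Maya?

Treat {Ada,Kai} as one block (2 orders) and {Sam,Maya} as another (2 orders).
That leaves 3 units to arrange: 2 × 2 × 3! = 4 × 6 = 24.

24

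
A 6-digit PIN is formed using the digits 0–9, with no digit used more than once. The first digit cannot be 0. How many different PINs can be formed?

136080

The first digit has 10−1 = 9 choices (anything except 0).
The remaining 5 digits are filled from the other 9 symbols without repetition: 9 × 8 × 7 × 6 × 5 = 15120.
Total: 9 × 15120 = 136080.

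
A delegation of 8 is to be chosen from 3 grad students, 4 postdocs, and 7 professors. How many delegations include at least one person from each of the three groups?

With no constraint there are C(14,8) = 3003 possible selections.
Selections missing a whole group: no grad students → C(11,8) = 165; no postdocs → C(10,8) = 45; no professors → C(7,8) = 0.
Add back selections omitting two groups (i.e. drawn from a single group): C(3,8) + C(4,8) + C(7,8) = 0.
By inclusion–exclusion: 3003 − 210 + 0 = 2793.

2793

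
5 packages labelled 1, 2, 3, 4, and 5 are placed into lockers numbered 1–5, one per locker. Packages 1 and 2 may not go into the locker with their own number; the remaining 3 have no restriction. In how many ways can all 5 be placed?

78

Let Aᵢ (for i ∈ {1, 2}) be the placements that put package i in its forbidden locker. Any j of these fix j positions, leaving (5−j)! ways to fill the rest, and there are C(2,j) ways to pick which j.
By inclusion–exclusion, the number of valid placements is Σ_{j=0}^{2} (−1)^j C(2,j)·(5−j)!.
Computing: 120 − 48 + 6 = 78.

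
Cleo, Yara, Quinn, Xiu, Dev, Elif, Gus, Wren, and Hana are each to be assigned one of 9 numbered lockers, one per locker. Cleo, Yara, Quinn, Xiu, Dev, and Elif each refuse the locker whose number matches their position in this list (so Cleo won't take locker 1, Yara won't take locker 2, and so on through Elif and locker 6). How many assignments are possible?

183822

Let Aᵢ (for 1 ≤ i ≤ 6) be the placements that put person i in their forbidden locker. Any j of these fix j positions, leaving (9−j)! ways to fill the rest, and there are C(6,j) ways to pick which j.
By inclusion–exclusion, the number of valid placements is Σ_{j=0}^{6} (−1)^j C(6,j)·(9−j)!.
Computing: 362880 − 241920 + 75600 − 14400 + 1800 − 144 + 6 = 183822.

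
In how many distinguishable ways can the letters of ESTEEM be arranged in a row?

ESTEEM has 6 letters with E appearing 3 times.
So there are 6! / (3!) = 120 distinguishable arrangements.

120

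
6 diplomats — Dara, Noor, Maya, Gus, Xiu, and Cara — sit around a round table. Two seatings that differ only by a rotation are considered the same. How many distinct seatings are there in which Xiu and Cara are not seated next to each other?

Without the restriction there are (5)! = 120 seatings.
Those with Xiu next to Cara: fuse the pair into one unit and seat 5 units around a circle — 2·(4)! = 48.
Subtracting, 120 − 48 = 72.

72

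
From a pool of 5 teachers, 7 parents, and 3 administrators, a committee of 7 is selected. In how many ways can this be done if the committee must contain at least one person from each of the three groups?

Total 7-person selections from all 15: C(15,7) = 6435.
Subtract selections that omit an entire group: no teachers → C(10,7) = 120; no parents → C(8,7) = 8; no administrators → C(12,7) = 792.
Add back selections omitting two groups (i.e. drawn from a single group): C(5,7) + C(7,7) + C(3,7) = 1.
By inclusion–exclusion: 6435 − 920 + 1 = 5516.

5516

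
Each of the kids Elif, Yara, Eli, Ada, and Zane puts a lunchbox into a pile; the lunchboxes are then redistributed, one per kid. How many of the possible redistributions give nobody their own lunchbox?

44

Let Aᵢ be the assignments in which kid i gets their own lunchbox. We want the size of the complement of A₁∪…∪A_5.
By inclusion–exclusion this is Σ_{j=0}^{5} (−1)^j C(5,j)·(5−j)!.
Computing: 120 − 120 + 60 − 20 + 5 − 1 = 44.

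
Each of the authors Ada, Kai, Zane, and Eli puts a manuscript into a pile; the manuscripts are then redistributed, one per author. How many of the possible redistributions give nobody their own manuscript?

Let Aᵢ be the assignments in which author i gets their own manuscript. We want the size of the complement of A₁∪…∪A_4.
By inclusion–exclusion this is Σ_{j=0}^{4} (−1)^j C(4,j)·(4−j)!.
Computing: 24 − 24 + 12 − 4 + 1 = 9.

9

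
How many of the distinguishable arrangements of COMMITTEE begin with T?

10080

With the first slot taken by T, it remains to arrange the other 8 letters (COMMITEE).
Those 8 letters have E appearing twice and M appearing twice, giving (8)!/(2!·2!) = 10080.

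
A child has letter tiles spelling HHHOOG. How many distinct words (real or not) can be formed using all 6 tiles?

60

Letter multiplicities in HHHOOG: G×1, H×3, O×2.
Dividing 6! = 720 by 3!·2! = 12 for the repeated letters gives 60.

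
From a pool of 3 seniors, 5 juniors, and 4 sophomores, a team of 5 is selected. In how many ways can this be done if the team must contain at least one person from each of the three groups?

590

With no constraint there are C(12,5) = 792 possible selections.
Subtract selections that omit an entire group: no seniors → C(9,5) = 126; no juniors → C(7,5) = 21; no sophomores → C(8,5) = 56.
Add back selections omitting two groups (i.e. drawn from a single group): C(3,5) + C(5,5) + C(4,5) = 1.
By inclusion–exclusion: 792 − 203 + 1 = 590.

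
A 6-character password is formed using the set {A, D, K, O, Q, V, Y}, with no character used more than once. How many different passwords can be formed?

This is a permutation of 6 out of 7: P(7,6) = 7!/1!.
That product is 7 × 6 × 5 × 4 × 3 × 2 = 5040.

5040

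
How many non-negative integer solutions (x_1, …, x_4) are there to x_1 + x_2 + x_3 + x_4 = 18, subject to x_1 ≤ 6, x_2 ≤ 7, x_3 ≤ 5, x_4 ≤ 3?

Ignoring the caps, the number of non-negative solutions to x_1+…+x_4 = 18 is C(21,3) = 1330.
Subtract solutions that violate a single cap (substitute x_i' = x_i − (cap_i+1)): x_1 ≥ 7 gives C(14,3) = 364; x_2 ≥ 8 gives C(13,3) = 286; x_3 ≥ 6 gives C(15,3) = 455; x_4 ≥ 4 gives C(17,3) = 680. Together 1785.
Add back pairs where two caps are both exceeded: 20 + 56 + 120 + 35 + 84 + 165 = 480.
Subtract triples: 0 + 0 + 4 + 1 = 5.
By inclusion–exclusion the count is 1330 − 1785 + 480 − 5 = 20.

20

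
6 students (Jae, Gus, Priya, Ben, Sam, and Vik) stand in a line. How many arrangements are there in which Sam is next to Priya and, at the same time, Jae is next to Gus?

96

Treat {Sam,Priya} as one block (2 orders) and {Jae,Gus} as another (2 orders).
That leaves 4 units to arrange: 2 × 2 × 4! = 4 × 24 = 96.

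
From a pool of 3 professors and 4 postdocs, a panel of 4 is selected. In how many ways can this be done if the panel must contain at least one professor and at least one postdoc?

Total 4-person selections from all 7: C(7,4) = 35.
Selections missing a whole group: no professors → C(4,4) = 1; no postdocs → C(3,4) = 0.
Both groups omitted at once is impossible, so 35 − 1 = 34.

34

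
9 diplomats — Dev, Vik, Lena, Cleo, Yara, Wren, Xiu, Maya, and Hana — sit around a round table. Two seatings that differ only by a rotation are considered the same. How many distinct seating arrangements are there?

40320

Around a circle, 9 distinct people have 9!/9 = (8)! = 40320 rotationally distinct seatings.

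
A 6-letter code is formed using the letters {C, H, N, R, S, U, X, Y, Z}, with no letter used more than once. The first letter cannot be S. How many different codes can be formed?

53760

The first letter has 9−1 = 8 choices (anything except S).
The remaining 5 letters are filled from the other 8 symbols without repetition: 8 × 7 × 6 × 5 × 4 = 6720.
Total: 8 × 6720 = 53760.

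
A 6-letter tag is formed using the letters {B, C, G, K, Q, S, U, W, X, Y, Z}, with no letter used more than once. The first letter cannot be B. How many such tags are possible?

302400

The first letter has 11−1 = 10 choices (anything except B).
The remaining 5 letters are filled from the other 10 symbols without repetition: 10 × 9 × 8 × 7 × 6 = 30240.
Total: 10 × 30240 = 302400.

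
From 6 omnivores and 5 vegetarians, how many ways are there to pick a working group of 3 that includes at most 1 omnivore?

Split by how many omnivores are chosen (0 through 1).
Sum: C(6,0)·C(5,3) + C(6,1)·C(5,2) = 10 + 60 = 70.

70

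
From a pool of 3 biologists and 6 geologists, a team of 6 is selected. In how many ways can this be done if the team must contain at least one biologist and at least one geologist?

With no constraint there are C(9,6) = 84 possible selections.
Subtract selections that omit an entire group: no biologists → C(6,6) = 1; no geologists → C(3,6) = 0.
Both groups omitted at once is impossible, so 84 − 1 = 83.

83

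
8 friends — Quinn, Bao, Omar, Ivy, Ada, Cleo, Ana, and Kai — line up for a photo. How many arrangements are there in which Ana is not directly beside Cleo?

There are 8! = 40320 arrangements in all. If Ana and Cleo are adjacent, merging them into one block gives 2·(7)! = 10080 arrangements.
Complementary counting: 40320 − 10080 = 30240.

30240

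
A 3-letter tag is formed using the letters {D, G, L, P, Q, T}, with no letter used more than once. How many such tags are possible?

Choose and order 3 of the 6 symbols: the first letter has 6 options, the next 5, then 4.
That product is 6 × 5 × 4 = 120.

120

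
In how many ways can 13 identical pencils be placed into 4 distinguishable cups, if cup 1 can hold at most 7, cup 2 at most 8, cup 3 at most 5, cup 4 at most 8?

314

Without the upper bounds there are C(16,3) = 560 ways to split 13 among 4 cups.
Subtract solutions that violate a single cap (substitute x_i' = x_i − (cap_i+1)): x_1 ≥ 8 gives C(8,3) = 56; x_2 ≥ 9 gives C(7,3) = 35; x_3 ≥ 6 gives C(10,3) = 120; x_4 ≥ 9 gives C(7,3) = 35. Together 246.
No two caps can be exceeded simultaneously, so the pair terms are all 0.
By inclusion–exclusion the count is 560 − 246 + 0 = 314.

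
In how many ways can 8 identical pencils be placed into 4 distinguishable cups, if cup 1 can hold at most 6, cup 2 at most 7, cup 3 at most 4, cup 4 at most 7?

Without the upper bounds there are C(11,3) = 165 ways to split 8 among 4 cups.
Subtract solutions that violate a single cap (substitute x_i' = x_i − (cap_i+1)): x_1 ≥ 7 gives C(4,3) = 4; x_2 ≥ 8 gives C(3,3) = 1; x_3 ≥ 5 gives C(6,3) = 20; x_4 ≥ 8 gives C(3,3) = 1. Together 26.
No two caps can be exceeded simultaneously, so the pair terms are all 0.
By inclusion–exclusion the count is 165 − 26 + 0 = 139.

139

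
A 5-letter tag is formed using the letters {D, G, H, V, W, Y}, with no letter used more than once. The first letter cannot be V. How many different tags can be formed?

600

The first letter has 6−1 = 5 choices (anything except V).
The remaining 4 letters are filled from the other 5 symbols without repetition: 5 × 4 × 3 × 2 = 120.
Total: 5 × 120 = 600.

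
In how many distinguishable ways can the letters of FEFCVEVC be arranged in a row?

2520

FEFCVEVC has 8 letters with C appearing twice, E appearing twice, F appearing twice, and V appearing twice.
The number of distinct arrangements is 8!/(2!·2!·2!·2!) = 40320/16 = 2520.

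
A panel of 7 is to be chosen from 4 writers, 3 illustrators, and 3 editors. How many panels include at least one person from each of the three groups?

Unrestricted: C(10,7) = 120 ways to pick any 7 of the 10.
Subtract selections that omit an entire group: no writers → C(6,7) = 0; no illustrators → C(7,7) = 1; no editors → C(7,7) = 1.
Add back selections omitting two groups (i.e. drawn from a single group): C(4,7) + C(3,7) + C(3,7) = 0.
By inclusion–exclusion: 120 − 2 + 0 = 118.

118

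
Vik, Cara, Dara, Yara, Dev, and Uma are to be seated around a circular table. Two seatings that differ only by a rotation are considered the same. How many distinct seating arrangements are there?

Seat Vik anywhere (absorbing the rotational symmetry), then permute the other 5: (5)! = 120.

120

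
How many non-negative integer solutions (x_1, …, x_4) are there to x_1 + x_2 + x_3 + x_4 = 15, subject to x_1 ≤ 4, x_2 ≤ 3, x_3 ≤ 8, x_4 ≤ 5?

By stars and bars, unrestricted non-negative solutions to x_1+…+x_4 = 15 number C(15+3,3) = 816.
Subtract solutions that violate a single cap (substitute x_i' = x_i − (cap_i+1)): x_1 ≥ 5 gives C(13,3) = 286; x_2 ≥ 4 gives C(14,3) = 364; x_3 ≥ 9 gives C(9,3) = 84; x_4 ≥ 6 gives C(12,3) = 220. Together 954.
Add back pairs where two caps are both exceeded: 84 + 4 + 35 + 10 + 56 + 1 = 190.
Subtract triples: 0 + 1 + 0 + 0 = 1.
By inclusion–exclusion the count is 816 − 954 + 190 − 1 = 51.

51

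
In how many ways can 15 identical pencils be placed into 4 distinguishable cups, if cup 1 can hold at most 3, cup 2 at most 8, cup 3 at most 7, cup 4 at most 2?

42

Ignoring the caps, the number of non-negative solutions to x_1+…+x_4 = 15 is C(18,3) = 816.
Subtract solutions that violate a single cap (substitute x_i' = x_i − (cap_i+1)): x_1 ≥ 4 gives C(14,3) = 364; x_2 ≥ 9 gives C(9,3) = 84; x_3 ≥ 8 gives C(10,3) = 120; x_4 ≥ 3 gives C(15,3) = 455. Together 1023.
Add back pairs where two caps are both exceeded: 10 + 20 + 165 + 0 + 20 + 35 = 250.
Subtract triples: 0 + 0 + 1 + 0 = 1.
By inclusion–exclusion the count is 816 − 1023 + 250 − 1 = 42.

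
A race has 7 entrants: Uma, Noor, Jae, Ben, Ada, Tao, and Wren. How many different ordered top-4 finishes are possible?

840

This is an ordered selection of 4 from 7: P(7,4).
That gives 7 × 6 × 5 × 4 = 840.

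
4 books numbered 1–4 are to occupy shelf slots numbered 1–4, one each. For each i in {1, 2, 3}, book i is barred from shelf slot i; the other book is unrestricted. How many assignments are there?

11

Let Aᵢ (for i ∈ {1, 2, 3}) be the placements that put book i in its forbidden shelf slot. Any j of these fix j positions, leaving (4−j)! ways to fill the rest, and there are C(3,j) ways to pick which j.
By inclusion–exclusion, the number of valid placements is Σ_{j=0}^{3} (−1)^j C(3,j)·(4−j)!.
Computing: 24 − 18 + 6 − 1 = 11.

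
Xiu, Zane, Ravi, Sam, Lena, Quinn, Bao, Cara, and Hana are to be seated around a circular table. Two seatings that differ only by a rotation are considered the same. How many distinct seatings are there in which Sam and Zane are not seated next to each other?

All circular seatings of 9 people number (8)! = 40320.
Seatings with Sam beside Zane: treat them as a block with 2 internal orders, giving 2 × (7)! = 10080.
Subtracting, 40320 − 10080 = 30240.

30240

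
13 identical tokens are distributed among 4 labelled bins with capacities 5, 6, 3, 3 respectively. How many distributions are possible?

33

By stars and bars, unrestricted non-negative solutions to x_1+…+x_4 = 13 number C(13+3,3) = 560.
Subtract solutions that violate a single cap (substitute x_i' = x_i − (cap_i+1)): x_1 ≥ 6 gives C(10,3) = 120; x_2 ≥ 7 gives C(9,3) = 84; x_3 ≥ 4 gives C(12,3) = 220; x_4 ≥ 4 gives C(12,3) = 220. Together 644.
Add back pairs where two caps are both exceeded: 1 + 20 + 20 + 10 + 10 + 56 = 117.
By inclusion–exclusion the count is 560 − 644 + 117 = 33.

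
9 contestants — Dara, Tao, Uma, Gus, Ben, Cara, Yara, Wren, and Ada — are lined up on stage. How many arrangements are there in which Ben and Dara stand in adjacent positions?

Glue Ben and Dara into one block (2 internal orders), leaving 8 units to arrange in a row.
So the count is 2·(8)! = 80640.

80640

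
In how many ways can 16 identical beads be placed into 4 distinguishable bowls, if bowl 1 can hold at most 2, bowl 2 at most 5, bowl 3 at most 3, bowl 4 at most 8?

10

Ignoring the caps, the number of non-negative solutions to x_1+…+x_4 = 16 is C(19,3) = 969.
Subtract solutions that violate a single cap (substitute x_i' = x_i − (cap_i+1)): x_1 ≥ 3 gives C(16,3) = 560; x_2 ≥ 6 gives C(13,3) = 286; x_3 ≥ 4 gives C(15,3) = 455; x_4 ≥ 9 gives C(10,3) = 120. Together 1421.
Add back pairs where two caps are both exceeded: 120 + 220 + 35 + 84 + 4 + 20 = 483.
Subtract triples: 20 + 0 + 1 + 0 = 21.
By inclusion–exclusion the count is 969 − 1421 + 483 − 21 = 10.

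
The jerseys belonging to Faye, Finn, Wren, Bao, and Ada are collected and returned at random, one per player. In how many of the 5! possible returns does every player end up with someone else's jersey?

44

Count assignments avoiding every fixed point. For any j of the 5 players fixed to their old jersey, the other 5−j can be arranged in (5−j)! ways.
By inclusion–exclusion this is Σ_{j=0}^{5} (−1)^j C(5,j)·(5−j)!.
Computing: 120 − 120 + 60 − 20 + 5 − 1 = 44.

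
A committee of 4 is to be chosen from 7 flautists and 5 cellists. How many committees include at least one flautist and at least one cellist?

455

Unrestricted: C(12,4) = 495 ways to pick any 4 of the 12.
Subtract selections that omit an entire group: no flautists → C(5,4) = 5; no cellists → C(7,4) = 35.
Both groups omitted at once is impossible, so 495 − 40 = 455.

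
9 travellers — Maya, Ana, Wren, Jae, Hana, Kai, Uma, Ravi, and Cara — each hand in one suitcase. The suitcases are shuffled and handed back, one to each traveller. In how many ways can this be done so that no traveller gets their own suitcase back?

133496

Count assignments avoiding every fixed point. For any j of the 9 travellers fixed to their own suitcase, the other 9−j can be arranged in (9−j)! ways.
By inclusion–exclusion this is Σ_{j=0}^{9} (−1)^j C(9,j)·(9−j)!.
Computing: 362880 − 362880 + 181440 − 60480 + 15120 − 3024 + 504 − 72 + 9 − 1 = 133496.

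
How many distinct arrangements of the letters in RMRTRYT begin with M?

60

With the first slot taken by M, it remains to arrange the other 6 letters (RRTRYT).
Those 6 letters have R appearing 3 times and T appearing twice, giving (6)!/(3!·2!) = 60.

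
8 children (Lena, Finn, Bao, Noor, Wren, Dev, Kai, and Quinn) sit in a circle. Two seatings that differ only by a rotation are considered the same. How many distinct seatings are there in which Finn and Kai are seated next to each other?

1440

Treat {Finn, Kai} as one unit (2 internal orders) and seat the resulting 7 units around the table: (6)! circular arrangements.
So 2 × (6)! = 2 × 720 = 1440.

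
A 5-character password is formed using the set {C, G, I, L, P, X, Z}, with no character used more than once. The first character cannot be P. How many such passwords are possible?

The first character has 7−1 = 6 choices (anything except P).
The remaining 4 characters are filled from the other 6 symbols without repetition: 6 × 5 × 4 × 3 = 360.
Total: 6 × 360 = 2160.

2160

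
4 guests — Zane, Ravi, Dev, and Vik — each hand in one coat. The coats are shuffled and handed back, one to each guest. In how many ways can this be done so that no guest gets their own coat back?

9

This is the derangement count D_4: permutations of 4 items with no fixed point.
By inclusion–exclusion this is Σ_{j=0}^{4} (−1)^j C(4,j)·(4−j)!.
Computing: 24 − 24 + 12 − 4 + 1 = 9.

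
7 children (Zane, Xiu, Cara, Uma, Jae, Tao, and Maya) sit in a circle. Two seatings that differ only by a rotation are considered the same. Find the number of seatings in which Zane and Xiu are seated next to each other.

Treat {Zane, Xiu} as one unit (2 internal orders) and seat the resulting 6 units around the table: (5)! circular arrangements.
So 2 × (5)! = 2 × 120 = 240.

240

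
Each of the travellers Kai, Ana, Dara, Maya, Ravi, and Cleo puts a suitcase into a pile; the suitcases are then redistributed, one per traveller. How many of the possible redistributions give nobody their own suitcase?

265

Let Aᵢ be the assignments in which traveller i gets their own suitcase. We want the size of the complement of A₁∪…∪A_6.
By inclusion–exclusion this is Σ_{j=0}^{6} (−1)^j C(6,j)·(6−j)!.
Computing: 720 − 720 + 360 − 120 + 30 − 6 + 1 = 265.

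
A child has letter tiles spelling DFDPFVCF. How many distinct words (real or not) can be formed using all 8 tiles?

The 8 letters of DFDPFVCF have repeats: D appearing twice and F appearing 3 times.
Dividing 8! = 40320 by 3!·2! = 12 for the repeated letters gives 3360.

3360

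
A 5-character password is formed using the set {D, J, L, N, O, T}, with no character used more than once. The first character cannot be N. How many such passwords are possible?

600

The first character has 6−1 = 5 choices (anything except N).
The remaining 4 characters are filled from the other 5 symbols without repetition: 5 × 4 × 3 × 2 = 120.
Total: 5 × 120 = 600.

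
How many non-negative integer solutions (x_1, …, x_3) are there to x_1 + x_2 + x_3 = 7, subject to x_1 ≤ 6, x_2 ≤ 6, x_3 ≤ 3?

24

Without the upper bounds there are C(9,2) = 36 ways to split 7 among 3 variables.
Subtract solutions that violate a single cap (substitute x_i' = x_i − (cap_i+1)): x_1 ≥ 7 gives C(2,2) = 1; x_2 ≥ 7 gives C(2,2) = 1; x_3 ≥ 4 gives C(5,2) = 10. Together 12.
No two caps can be exceeded simultaneously, so the pair terms are all 0.
By inclusion–exclusion the count is 36 − 12 + 0 = 24.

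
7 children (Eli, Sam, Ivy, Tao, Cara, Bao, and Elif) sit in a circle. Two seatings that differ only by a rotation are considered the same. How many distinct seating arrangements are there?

720

Around a circle, 7 distinct people have 7!/7 = (6)! = 720 rotationally distinct seatings.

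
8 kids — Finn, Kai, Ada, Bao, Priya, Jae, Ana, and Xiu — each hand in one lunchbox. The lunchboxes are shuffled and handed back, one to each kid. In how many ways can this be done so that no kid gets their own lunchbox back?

Let Aᵢ be the assignments in which kid i gets their own lunchbox. We want the size of the complement of A₁∪…∪A_8.
By inclusion–exclusion this is Σ_{j=0}^{8} (−1)^j C(8,j)·(8−j)!.
Computing: 40320 − 40320 + 20160 − 6720 + 1680 − 336 + 56 − 8 + 1 = 14833.

14833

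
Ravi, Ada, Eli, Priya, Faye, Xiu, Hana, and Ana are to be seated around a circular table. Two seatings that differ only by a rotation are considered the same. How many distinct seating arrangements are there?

5040

Fix one person's seat to break rotational symmetry; the remaining 7 people can be arranged in (7)! = 5040 ways.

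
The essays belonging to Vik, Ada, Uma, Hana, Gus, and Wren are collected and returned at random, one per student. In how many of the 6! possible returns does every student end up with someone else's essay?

Let Aᵢ be the assignments in which student i gets their own essay. We want the size of the complement of A₁∪…∪A_6.
By inclusion–exclusion this is Σ_{j=0}^{6} (−1)^j C(6,j)·(6−j)!.
Computing: 720 − 720 + 360 − 120 + 30 − 6 + 1 = 265.

265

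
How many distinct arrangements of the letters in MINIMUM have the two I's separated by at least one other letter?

There are 7!/(3!·2!) = 420 arrangements of MINIMUM in total.
Arrangements with the I's together: treat II as one letter, giving (6)!/(3!) = 120.
Subtracting, 420 − 120 = 300 arrangements keep the I's apart.

300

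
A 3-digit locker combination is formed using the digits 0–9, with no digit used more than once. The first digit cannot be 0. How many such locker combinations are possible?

The first digit has 10−1 = 9 choices (anything except 0).
The remaining 2 digits are filled from the other 9 symbols without repetition: 9 × 8 = 72.
Total: 9 × 72 = 648.

648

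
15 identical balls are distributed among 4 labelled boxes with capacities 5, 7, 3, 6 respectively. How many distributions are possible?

73

Without the upper bounds there are C(18,3) = 816 ways to split 15 among 4 boxes.
Subtract solutions that violate a single cap (substitute x_i' = x_i − (cap_i+1)): x_1 ≥ 6 gives C(12,3) = 220; x_2 ≥ 8 gives C(10,3) = 120; x_3 ≥ 4 gives C(14,3) = 364; x_4 ≥ 7 gives C(11,3) = 165. Together 869.
Add back pairs where two caps are both exceeded: 4 + 56 + 10 + 20 + 1 + 35 = 126.
By inclusion–exclusion the count is 816 − 869 + 126 = 73.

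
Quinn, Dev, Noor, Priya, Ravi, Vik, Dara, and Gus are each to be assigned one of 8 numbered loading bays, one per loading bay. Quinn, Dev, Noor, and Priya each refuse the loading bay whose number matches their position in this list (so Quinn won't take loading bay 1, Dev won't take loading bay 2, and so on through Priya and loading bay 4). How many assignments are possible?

24024

Let Aᵢ (for 1 ≤ i ≤ 4) be the placements that put person i in their forbidden loading bay. Any j of these fix j positions, leaving (8−j)! ways to fill the rest, and there are C(4,j) ways to pick which j.
By inclusion–exclusion, the number of valid placements is Σ_{j=0}^{4} (−1)^j C(4,j)·(8−j)!.
Computing: 40320 − 20160 + 4320 − 480 + 24 = 24024.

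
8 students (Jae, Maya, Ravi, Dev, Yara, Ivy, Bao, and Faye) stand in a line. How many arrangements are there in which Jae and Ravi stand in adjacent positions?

10080

Place the 6 others and the Jae-Ravi pair as 7 objects in a line; the pair has 2 internal arrangements.
That gives 2 × 7! = 2 × 5040 = 10080.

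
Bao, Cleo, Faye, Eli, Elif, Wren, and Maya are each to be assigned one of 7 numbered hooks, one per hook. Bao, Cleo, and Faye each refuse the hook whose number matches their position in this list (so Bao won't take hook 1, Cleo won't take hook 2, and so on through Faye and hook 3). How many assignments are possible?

3216

Let Aᵢ (for i ∈ {1, 2, 3}) be the placements that put person i in their forbidden hook. Any j of these fix j positions, leaving (7−j)! ways to fill the rest, and there are C(3,j) ways to pick which j.
By inclusion–exclusion, the number of valid placements is Σ_{j=0}^{3} (−1)^j C(3,j)·(7−j)!.
Computing: 5040 − 2160 + 360 − 24 = 3216.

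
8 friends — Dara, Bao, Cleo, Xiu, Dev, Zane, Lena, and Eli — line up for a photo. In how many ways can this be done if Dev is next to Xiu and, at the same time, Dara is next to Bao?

2880

Treat {Dev,Xiu} as one block (2 orders) and {Dara,Bao} as another (2 orders).
That leaves 6 units to arrange: 2 × 2 × 6! = 4 × 720 = 2880.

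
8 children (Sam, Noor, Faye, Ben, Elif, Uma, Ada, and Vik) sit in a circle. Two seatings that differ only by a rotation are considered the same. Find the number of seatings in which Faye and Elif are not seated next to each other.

All circular seatings of 8 people number (7)! = 5040.
Those with Faye next to Elif: fuse the pair into one unit and seat 7 units around a circle — 2·(6)! = 1440.
Subtracting, 5040 − 1440 = 3600.

3600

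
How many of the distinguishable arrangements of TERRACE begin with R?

360

With the first slot taken by R, it remains to arrange the other 6 letters (TERACE).
Those 6 letters have E appearing twice, giving (6)!/(2!) = 360.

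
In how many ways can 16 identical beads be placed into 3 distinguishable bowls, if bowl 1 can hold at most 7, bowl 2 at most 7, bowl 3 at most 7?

By stars and bars, unrestricted non-negative solutions to x_1+…+x_3 = 16 number C(16+2,2) = 153.
Subtract solutions that violate a single cap (substitute x_i' = x_i − (cap_i+1)): x_1 ≥ 8 gives C(10,2) = 45; x_2 ≥ 8 gives C(10,2) = 45; x_3 ≥ 8 gives C(10,2) = 45. Together 135.
Add back pairs where two caps are both exceeded: 1 + 1 + 1 = 3.
By inclusion–exclusion the count is 153 − 135 + 3 = 21.

21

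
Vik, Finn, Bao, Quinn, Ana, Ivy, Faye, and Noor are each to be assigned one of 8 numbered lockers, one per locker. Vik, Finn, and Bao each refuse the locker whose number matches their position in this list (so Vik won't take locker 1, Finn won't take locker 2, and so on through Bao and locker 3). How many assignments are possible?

27240

Let Aᵢ (for i ∈ {1, 2, 3}) be the placements that put person i in their forbidden locker. Any j of these fix j positions, leaving (8−j)! ways to fill the rest, and there are C(3,j) ways to pick which j.
By inclusion–exclusion, the number of valid placements is Σ_{j=0}^{3} (−1)^j C(3,j)·(8−j)!.
Computing: 40320 − 15120 + 2160 − 120 = 27240.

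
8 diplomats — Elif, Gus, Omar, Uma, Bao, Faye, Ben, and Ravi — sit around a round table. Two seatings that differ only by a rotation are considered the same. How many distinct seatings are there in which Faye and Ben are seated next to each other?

Glue Faye and Ben into a block (2 internal orders). Seating 7 units around a circle gives (6)! arrangements.
So 2 × (6)! = 2 × 720 = 1440.

1440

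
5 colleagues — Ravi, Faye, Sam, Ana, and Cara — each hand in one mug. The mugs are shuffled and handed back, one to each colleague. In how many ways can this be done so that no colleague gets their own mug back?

44

This is the derangement count D_5: permutations of 5 items with no fixed point.
By inclusion–exclusion this is Σ_{j=0}^{5} (−1)^j C(5,j)·(5−j)!.
Computing: 120 − 120 + 60 − 20 + 5 − 1 = 44.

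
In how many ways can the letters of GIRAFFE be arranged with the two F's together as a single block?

Treat the 2 copies of F as a single block. The multiset to arrange is then {FF, A, E, G, I, R}, 6 items in all.
All 6 items are distinct, so there are (6)! = 720 arrangements.

720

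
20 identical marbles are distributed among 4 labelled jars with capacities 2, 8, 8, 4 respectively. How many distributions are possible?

10

Ignoring the caps, the number of non-negative solutions to x_1+…+x_4 = 20 is C(23,3) = 1771.
Subtract solutions that violate a single cap (substitute x_i' = x_i − (cap_i+1)): x_1 ≥ 3 gives C(20,3) = 1140; x_2 ≥ 9 gives C(14,3) = 364; x_3 ≥ 9 gives C(14,3) = 364; x_4 ≥ 5 gives C(18,3) = 816. Together 2684.
Add back pairs where two caps are both exceeded: 165 + 165 + 455 + 10 + 84 + 84 = 963.
Subtract triples: 0 + 20 + 20 + 0 = 40.
By inclusion–exclusion the count is 1771 − 2684 + 963 − 40 = 10.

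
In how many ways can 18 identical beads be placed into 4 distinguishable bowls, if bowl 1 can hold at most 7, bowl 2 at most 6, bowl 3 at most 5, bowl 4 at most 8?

150

Ignoring the caps, the number of non-negative solutions to x_1+…+x_4 = 18 is C(21,3) = 1330.
Subtract solutions that violate a single cap (substitute x_i' = x_i − (cap_i+1)): x_1 ≥ 8 gives C(13,3) = 286; x_2 ≥ 7 gives C(14,3) = 364; x_3 ≥ 6 gives C(15,3) = 455; x_4 ≥ 9 gives C(12,3) = 220. Together 1325.
Add back pairs where two caps are both exceeded: 20 + 35 + 4 + 56 + 10 + 20 = 145.
By inclusion–exclusion the count is 1330 − 1325 + 145 = 150.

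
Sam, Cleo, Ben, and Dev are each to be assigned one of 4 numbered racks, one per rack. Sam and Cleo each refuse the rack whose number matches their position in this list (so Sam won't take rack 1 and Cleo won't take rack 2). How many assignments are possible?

14

Let Aᵢ (for i ∈ {1, 2}) be the placements that put person i in their forbidden rack. Any j of these fix j positions, leaving (4−j)! ways to fill the rest, and there are C(2,j) ways to pick which j.
By inclusion–exclusion, the number of valid placements is Σ_{j=0}^{2} (−1)^j C(2,j)·(4−j)!.
Computing: 24 − 12 + 2 = 14.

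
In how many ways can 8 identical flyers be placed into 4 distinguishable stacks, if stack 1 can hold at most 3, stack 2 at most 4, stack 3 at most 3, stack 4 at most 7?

By stars and bars, unrestricted non-negative solutions to x_1+…+x_4 = 8 number C(8+3,3) = 165.
Subtract solutions that violate a single cap (substitute x_i' = x_i − (cap_i+1)): x_1 ≥ 4 gives C(7,3) = 35; x_2 ≥ 5 gives C(6,3) = 20; x_3 ≥ 4 gives C(7,3) = 35; x_4 ≥ 8 gives C(3,3) = 1. Together 91.
Add back pairs where two caps are both exceeded: 0 + 1 + 0 + 0 + 0 + 0 = 1.
By inclusion–exclusion the count is 165 − 91 + 1 = 75.

75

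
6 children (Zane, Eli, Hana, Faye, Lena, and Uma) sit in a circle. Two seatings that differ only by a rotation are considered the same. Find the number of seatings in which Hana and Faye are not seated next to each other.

72

Without the restriction there are (5)! = 120 seatings.
Seatings with Hana beside Faye: treat them as a block with 2 internal orders, giving 2 × (4)! = 48.
Subtracting, 120 − 48 = 72.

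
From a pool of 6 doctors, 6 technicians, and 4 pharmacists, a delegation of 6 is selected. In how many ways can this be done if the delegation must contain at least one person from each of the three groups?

6666

With no constraint there are C(16,6) = 8008 possible selections.
Selections missing a whole group: no doctors → C(10,6) = 210; no technicians → C(10,6) = 210; no pharmacists → C(12,6) = 924.
Add back selections omitting two groups (i.e. drawn from a single group): C(6,6) + C(6,6) + C(4,6) = 2.
By inclusion–exclusion: 8008 − 1344 + 2 = 6666.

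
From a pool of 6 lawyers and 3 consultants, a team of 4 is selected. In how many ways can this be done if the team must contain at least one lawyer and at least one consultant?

With no constraint there are C(9,4) = 126 possible selections.
Selections missing a whole group: no lawyers → C(3,4) = 0; no consultants → C(6,4) = 15.
Both groups omitted at once is impossible, so 126 − 15 = 111.

111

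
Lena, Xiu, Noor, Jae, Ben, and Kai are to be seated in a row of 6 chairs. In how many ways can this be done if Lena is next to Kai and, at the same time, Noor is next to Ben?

96

Treat {Lena,Kai} as one block (2 orders) and {Noor,Ben} as another (2 orders).
That leaves 4 units to arrange: 2 × 2 × 4! = 4 × 24 = 96.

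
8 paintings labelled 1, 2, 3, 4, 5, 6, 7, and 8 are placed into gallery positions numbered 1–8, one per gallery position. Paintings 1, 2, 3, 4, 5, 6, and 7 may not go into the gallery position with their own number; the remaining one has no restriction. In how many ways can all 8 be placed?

16687

Let Aᵢ (for 1 ≤ i ≤ 7) be the placements that put painting i in its forbidden gallery position. Any j of these fix j positions, leaving (8−j)! ways to fill the rest, and there are C(7,j) ways to pick which j.
By inclusion–exclusion, the number of valid placements is Σ_{j=0}^{7} (−1)^j C(7,j)·(8−j)!.
Computing: 40320 − 35280 + 15120 − 4200 + 840 − 126 + 14 − 1 = 16687.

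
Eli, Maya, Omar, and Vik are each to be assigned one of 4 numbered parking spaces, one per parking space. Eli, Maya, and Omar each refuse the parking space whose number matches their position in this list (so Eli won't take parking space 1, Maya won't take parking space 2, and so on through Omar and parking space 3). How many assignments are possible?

11

Let Aᵢ (for i ∈ {1, 2, 3}) be the placements that put person i in their forbidden parking space. Any j of these fix j positions, leaving (4−j)! ways to fill the rest, and there are C(3,j) ways to pick which j.
By inclusion–exclusion, the number of valid placements is Σ_{j=0}^{3} (−1)^j C(3,j)·(4−j)!.
Computing: 24 − 18 + 6 − 1 = 11.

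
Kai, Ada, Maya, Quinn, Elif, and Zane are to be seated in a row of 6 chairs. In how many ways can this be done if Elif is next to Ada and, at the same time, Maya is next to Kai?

96

Treat {Elif,Ada} as one block (2 orders) and {Maya,Kai} as another (2 orders).
That leaves 4 units to arrange: 2 × 2 × 4! = 4 × 24 = 96.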